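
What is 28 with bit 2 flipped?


28 ^ (1 << 2) = 28 ^ 4 = 24

24


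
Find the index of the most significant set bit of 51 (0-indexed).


0b110011. Highest set bit at position 5

5


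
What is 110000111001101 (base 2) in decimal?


110000111001101 in decimal = 25037

25037


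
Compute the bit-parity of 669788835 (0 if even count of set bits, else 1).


0b100111111011000010101010100011 has 16 ones => parity 0

0


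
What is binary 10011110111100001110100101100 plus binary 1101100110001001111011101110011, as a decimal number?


10011110111100001110100101100 + 1101100110001001111011101110011 = 10000000101000110001010010011111 = 2158171295

2158171295


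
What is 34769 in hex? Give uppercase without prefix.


34769 = 87D1 hex

87D1


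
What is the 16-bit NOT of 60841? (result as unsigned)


~0b1110110110101001 = 0b1001001010110 = 4694 (16-bit unsigned)

4694


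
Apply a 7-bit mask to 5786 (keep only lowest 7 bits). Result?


5786 & 127 = 26

26


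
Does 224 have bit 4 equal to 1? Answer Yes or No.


0b11100000, bit 4 = 0. No

No


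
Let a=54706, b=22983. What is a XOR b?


54706 ^ 22983 = 35957

35957


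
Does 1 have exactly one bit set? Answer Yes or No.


0b1. Only one bit set => Yes

Yes


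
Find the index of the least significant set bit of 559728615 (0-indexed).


0b100001010111001100011111100111. Lowest set bit at position 0

0


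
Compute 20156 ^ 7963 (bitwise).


0b100111010111100 ^ 0b1111100011011 = 0b101000110100111 = 20903

20903


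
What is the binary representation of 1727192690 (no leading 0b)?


1727192690 = 1100110111100101101111001110010 in binary

1100110111100101101111001110010


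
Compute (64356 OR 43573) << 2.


Step 1: 64356 | 43573 = 64373
Step 2: 64373 << 2 = 257492

257492


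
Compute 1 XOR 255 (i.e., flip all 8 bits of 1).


1 ^ 255 = 254

254


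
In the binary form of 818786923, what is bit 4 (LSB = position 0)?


0b110000110011011011001001101011, position 4 = 0

0


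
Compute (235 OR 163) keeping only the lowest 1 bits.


Step 1: 235 | 163 = 235
Step 2: 235 & 1 = 1

1


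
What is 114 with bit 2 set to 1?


114 | (1 << 2) = 114 | 4 = 118

118


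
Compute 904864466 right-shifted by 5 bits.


0b110101111011110010001011010010 >> 5 = 0b1101011110111100100010110 = 28277014

28277014


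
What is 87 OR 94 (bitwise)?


0b1010111 | 0b1011110 = 0b1011111 = 95

95


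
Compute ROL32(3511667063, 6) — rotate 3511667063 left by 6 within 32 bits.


Rotate 0b11010001010011111100100101110111 left by 6 (32-bit) = 0b1010011111100100101110111110100 = 1408392692

1408392692


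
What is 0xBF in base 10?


BF hex = 191 decimal

191


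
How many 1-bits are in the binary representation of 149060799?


0b1000111000100111110010111111 has 17 set bits

17


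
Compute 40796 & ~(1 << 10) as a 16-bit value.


40796 & ~(1 << 10) = 39772

39772


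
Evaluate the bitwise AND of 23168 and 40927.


0b101101010000000 & 0b1001111111011111 = 0b1101010000000 = 6784

6784


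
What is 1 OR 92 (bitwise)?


0b1 | 0b1011100 = 0b1011101 = 93

93


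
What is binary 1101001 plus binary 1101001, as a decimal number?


1101001 + 1101001 = 11010010 = 210

210


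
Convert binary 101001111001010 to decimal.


101001111001010 in decimal = 21450

21450


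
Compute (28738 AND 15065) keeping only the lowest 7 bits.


Step 1: 28738 & 15065 = 12352
Step 2: 12352 & 127 = 64

64


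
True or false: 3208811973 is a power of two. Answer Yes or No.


0b10111111010000101001010111000101. Multiple bits set => No

No


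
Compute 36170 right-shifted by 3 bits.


0b1000110101001010 >> 3 = 0b1000110101001 = 4521

4521


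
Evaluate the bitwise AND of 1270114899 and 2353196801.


0b1001011101101000110101001010011 & 0b10001100010000101110111100000001 = 0b1000000000000110101000000001 = 134244865

134244865


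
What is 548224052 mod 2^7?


548224052 & 127 = 52

52


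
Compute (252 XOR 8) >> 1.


Step 1: 252 ^ 8 = 244
Step 2: 244 >> 1 = 122

122


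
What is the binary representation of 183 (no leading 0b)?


183 = 10110111 in binary

10110111


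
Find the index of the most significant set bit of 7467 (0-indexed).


0b1110100101011. Highest set bit at position 12

12


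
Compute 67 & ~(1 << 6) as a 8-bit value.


67 & ~(1 << 6) = 3

3


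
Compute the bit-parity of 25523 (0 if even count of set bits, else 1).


0b110001110110011 has 9 ones => parity 1

1


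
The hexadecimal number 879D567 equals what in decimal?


879D567 hex = 142202215 decimal

142202215


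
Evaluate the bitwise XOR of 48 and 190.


0b110000 ^ 0b10111110 = 0b10001110 = 142

142


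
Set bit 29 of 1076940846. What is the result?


1076940846 | (1 << 29) = 1076940846 | 536870912 = 1613811758

1613811758


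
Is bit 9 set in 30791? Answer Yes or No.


0b111100001000111, bit 9 = 0. No

No


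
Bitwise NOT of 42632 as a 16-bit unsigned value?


~0b1010011010001000 = 0b101100101110111 = 22903 (16-bit unsigned)

22903


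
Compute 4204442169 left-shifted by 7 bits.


0b11111010100110101011001000111001 << 7 = 0b111110101001101010110010001110010000000 = 538168597632

538168597632


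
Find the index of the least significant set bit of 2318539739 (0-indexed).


0b10001010001100100001101111011011. Lowest set bit at position 0

0


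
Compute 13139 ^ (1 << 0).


13139 ^ (1 << 0) = 13139 ^ 1 = 13138

13138


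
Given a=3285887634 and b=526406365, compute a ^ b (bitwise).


3285887634 ^ 526406365 = 3703240783

3703240783


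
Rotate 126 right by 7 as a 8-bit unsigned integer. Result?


Rotate 0b1111110 right by 7 (8-bit) = 0b11111100 = 252

252


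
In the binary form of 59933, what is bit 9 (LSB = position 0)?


0b1110101000011101, position 9 = 1

1


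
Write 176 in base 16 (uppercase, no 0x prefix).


176 = B0 hex

B0


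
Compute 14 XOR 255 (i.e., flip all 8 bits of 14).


14 ^ 255 = 241

241


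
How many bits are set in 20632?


0b101000010011000 has 5 set bits

5


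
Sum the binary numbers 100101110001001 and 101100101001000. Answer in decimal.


100101110001001 + 101100101001000 = 1010010011010001 = 42193

42193


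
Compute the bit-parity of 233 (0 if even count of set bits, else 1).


0b11101001 has 5 ones => parity 1

1


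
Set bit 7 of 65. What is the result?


65 | (1 << 7) = 65 | 128 = 193

193


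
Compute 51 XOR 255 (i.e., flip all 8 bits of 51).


51 ^ 255 = 204

204


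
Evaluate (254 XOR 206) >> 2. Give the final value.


Step 1: 254 ^ 206 = 48
Step 2: 48 >> 2 = 12

12


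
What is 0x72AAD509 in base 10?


72AAD509 hex = 1923798281 decimal

1923798281


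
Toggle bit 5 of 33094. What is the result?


33094 ^ (1 << 5) = 33094 ^ 32 = 33126

33126


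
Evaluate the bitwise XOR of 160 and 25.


0b10100000 ^ 0b11001 = 0b10111001 = 185

185


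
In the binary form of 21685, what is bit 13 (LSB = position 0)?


0b101010010110101, position 13 = 0

0


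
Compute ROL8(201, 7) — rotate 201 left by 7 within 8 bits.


Rotate 0b11001001 left by 7 (8-bit) = 0b11100100 = 228

228


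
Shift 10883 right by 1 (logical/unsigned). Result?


0b10101010000011 >> 1 = 0b1010101000001 = 5441

5441


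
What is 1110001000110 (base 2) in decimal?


1110001000110 in decimal = 7238

7238


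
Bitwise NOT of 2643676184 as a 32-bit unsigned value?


~0b10011101100100110100110000011000 = 0b1100010011011001011001111100111 = 1651291111 (32-bit unsigned)

1651291111


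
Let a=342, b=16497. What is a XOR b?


342 ^ 16497 = 16679

16679


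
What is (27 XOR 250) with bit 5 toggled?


Step 1: 27 ^ 250 = 225
Step 2: 225 ^ (1 << 5) = 225 ^ 32 = 193

193


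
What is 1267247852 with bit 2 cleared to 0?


1267247852 & ~(1 << 2) = 1267247848

1267247848


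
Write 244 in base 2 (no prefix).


244 = 11110100 in binary

11110100


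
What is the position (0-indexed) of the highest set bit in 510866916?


0b11110011100110011010111100100. Highest set bit at position 28

28


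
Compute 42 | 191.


0b101010 | 0b10111111 = 0b10111111 = 191

191


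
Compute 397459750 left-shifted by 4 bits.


0b10111101100001100000100100110 << 4 = 0b101111011000011000001001001100000 = 6359356000

6359356000


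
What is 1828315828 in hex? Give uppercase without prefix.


1828315828 = 6CF9E2B4 hex

6CF9E2B4


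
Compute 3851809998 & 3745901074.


0b11100101100101011111010011001110 & 0b11011111010001011110101000010010 = 0b11000101000001011110000000000010 = 3305496578

3305496578


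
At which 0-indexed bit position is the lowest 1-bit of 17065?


0b100001010101001. Lowest set bit at position 0

0


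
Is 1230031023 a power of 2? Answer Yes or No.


0b1001001010100001100100010101111. Multiple bits set => No

No


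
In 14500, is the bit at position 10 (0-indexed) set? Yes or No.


0b11100010100100, bit 10 = 0. No

No


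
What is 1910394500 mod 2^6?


1910394500 & 63 = 4

4


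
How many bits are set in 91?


0b1011011 has 5 set bits

5


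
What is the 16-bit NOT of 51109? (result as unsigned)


~0b1100011110100101 = 0b11100001011010 = 14426 (16-bit unsigned)

14426


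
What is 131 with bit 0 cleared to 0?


131 & ~(1 << 0) = 130

130


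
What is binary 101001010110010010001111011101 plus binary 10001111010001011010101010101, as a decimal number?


101001010110010010001111011101 + 10001111010001011010101010101 = 111011010000011101100100110010 = 994171186

994171186


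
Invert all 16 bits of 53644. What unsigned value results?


53644 ^ 65535 = 11891

11891


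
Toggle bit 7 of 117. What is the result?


117 ^ (1 << 7) = 117 ^ 128 = 245

245


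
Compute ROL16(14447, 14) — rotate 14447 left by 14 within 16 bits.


Rotate 0b11100001101111 left by 14 (16-bit) = 0b1100111000011011 = 52763

52763


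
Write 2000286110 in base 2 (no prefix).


2000286110 = 1110111001110011111000110011110 in binary

1110111001110011111000110011110


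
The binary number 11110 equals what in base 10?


11110 in decimal = 30

30


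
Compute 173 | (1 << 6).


173 | (1 << 6) = 173 | 64 = 237

237


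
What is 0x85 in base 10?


85 hex = 133 decimal

133


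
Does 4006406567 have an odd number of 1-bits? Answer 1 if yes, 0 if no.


0b11101110110011001110100110100111 has 20 ones => parity 0

0


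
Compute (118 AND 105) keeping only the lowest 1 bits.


Step 1: 118 & 105 = 96
Step 2: 96 & 1 = 0

0


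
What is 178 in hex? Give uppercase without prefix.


178 = B2 hex

B2


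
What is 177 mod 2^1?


177 & 1 = 1

1


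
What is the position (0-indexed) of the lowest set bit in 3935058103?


0b11101010100011000011100010110111. Lowest set bit at position 0

0


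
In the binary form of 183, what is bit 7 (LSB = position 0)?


0b10110111, position 7 = 1

1


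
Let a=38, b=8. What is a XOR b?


38 ^ 8 = 46

46


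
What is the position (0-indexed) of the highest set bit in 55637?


0b1101100101010101. Highest set bit at position 15

15


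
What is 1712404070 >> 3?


0b1100110000100010011011001100110 >> 3 = 0b1100110000100010011011001100 = 214050508

214050508


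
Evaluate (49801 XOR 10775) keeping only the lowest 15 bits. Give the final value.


Step 1: 49801 ^ 10775 = 59550
Step 2: 59550 & 32767 = 26782

26782


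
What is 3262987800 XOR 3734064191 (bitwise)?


0b11000010011111010011111000011000 ^ 0b11011110100100010100110000111111 = 0b11100111011000111001000100111 = 485257767

485257767


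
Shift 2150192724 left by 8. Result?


0b10000000001010010101011001010100 << 8 = 0b1000000000101001010101100101010000000000 = 550449337344

550449337344


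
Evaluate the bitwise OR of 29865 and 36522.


0b111010010101001 | 0b1000111010101010 = 0b1111111010101011 = 65195

65195


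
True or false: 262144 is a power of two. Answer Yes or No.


0b1000000000000000000. Only one bit set => Yes

Yes


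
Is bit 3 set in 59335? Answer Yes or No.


0b1110011111000111, bit 3 = 0. No

No


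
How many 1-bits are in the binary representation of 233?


0b11101001 has 5 set bits

5


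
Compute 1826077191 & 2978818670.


0b1101100110101111011101000000111 & 0b10110001100011010010101001101110 = 0b100000100001010010101000000110 = 545597958

545597958


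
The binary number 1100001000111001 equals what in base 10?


1100001000111001 in decimal = 49721

49721


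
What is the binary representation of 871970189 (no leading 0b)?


871970189 = 110011111110010011010110001101 in binary

110011111110010011010110001101


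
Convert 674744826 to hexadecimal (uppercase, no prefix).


674744826 = 2837C9FA hex

2837C9FA


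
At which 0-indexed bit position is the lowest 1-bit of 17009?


0b100001001110001. Lowest set bit at position 0

0


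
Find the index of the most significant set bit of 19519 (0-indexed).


0b100110000111111. Highest set bit at position 14

14


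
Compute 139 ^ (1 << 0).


139 ^ (1 << 0) = 139 ^ 1 = 138

138


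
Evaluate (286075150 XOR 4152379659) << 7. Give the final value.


Step 1: 286075150 ^ 4152379659 = 3868024837
Step 2: 3868024837 << 7 = 495107179136

495107179136


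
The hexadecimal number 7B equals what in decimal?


7B hex = 123 decimal

123


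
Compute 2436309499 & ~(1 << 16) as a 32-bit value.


2436309499 & ~(1 << 16) = 2436243963

2436243963


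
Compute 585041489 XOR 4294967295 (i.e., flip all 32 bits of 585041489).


585041489 ^ 4294967295 = 3709925806

3709925806


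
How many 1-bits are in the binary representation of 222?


0b11011110 has 6 set bits

6


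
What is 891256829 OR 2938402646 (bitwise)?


0b110101000111110111111111111101 | 0b10101111001001000111011101010110 = 0b10111111001111110111111111111111 = 3208609791

3208609791


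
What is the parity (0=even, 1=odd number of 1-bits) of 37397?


0b1001001000010101 has 6 ones => parity 0

0


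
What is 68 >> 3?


0b1000100 >> 3 = 0b1000 = 8

8


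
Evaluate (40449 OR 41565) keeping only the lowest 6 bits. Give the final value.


Step 1: 40449 | 41565 = 48733
Step 2: 48733 & 63 = 29

29


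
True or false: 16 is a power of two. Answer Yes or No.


0b10000. Only one bit set => Yes

Yes


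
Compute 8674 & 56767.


0b10000111100010 & 0b1101110110111111 = 0b110100010 = 418

418


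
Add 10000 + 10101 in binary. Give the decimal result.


10000 + 10101 = 100101 = 37

37


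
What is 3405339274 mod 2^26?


3405339274 & 67108863 = 49896074

49896074


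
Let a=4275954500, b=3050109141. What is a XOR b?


4275954500 ^ 3050109141 = 1259412369

1259412369


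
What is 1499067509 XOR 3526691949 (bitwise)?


0b1011001010110011111010001110101 ^ 0b11010010001101010000110001101101 = 0b10001011011011001111100000011000 = 2339174424

2339174424


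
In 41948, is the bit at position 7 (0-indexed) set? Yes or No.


0b1010001111011100, bit 7 = 1. Yes

Yes


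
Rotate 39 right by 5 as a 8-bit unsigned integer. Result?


Rotate 0b100111 right by 5 (8-bit) = 0b111001 = 57

57


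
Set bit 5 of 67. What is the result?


67 | (1 << 5) = 67 | 32 = 99

99


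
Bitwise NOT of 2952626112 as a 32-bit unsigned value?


~0b10101111111111010111111111000000 = 0b1010000000000101000000000111111 = 1342341183 (32-bit unsigned)

1342341183


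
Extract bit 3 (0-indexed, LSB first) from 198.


0b11000110, position 3 = 0

0


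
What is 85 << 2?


0b1010101 << 2 = 0b101010100 = 340

340


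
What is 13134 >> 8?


0b11001101001110 >> 8 = 0b110011 = 51

51


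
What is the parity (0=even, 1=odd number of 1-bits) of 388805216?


0b10111001011001011001001100000 has 13 ones => parity 1

1


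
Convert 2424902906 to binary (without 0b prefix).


2424902906 = 10010000100010010001010011111010 in binary

10010000100010010001010011111010


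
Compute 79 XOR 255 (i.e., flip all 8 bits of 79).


79 ^ 255 = 176

176


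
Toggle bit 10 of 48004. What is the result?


48004 ^ (1 << 10) = 48004 ^ 1024 = 49028

49028


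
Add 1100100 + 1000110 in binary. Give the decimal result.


1100100 + 1000110 = 10101010 = 170

170


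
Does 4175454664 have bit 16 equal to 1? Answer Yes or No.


0b11111000111000000110000111001000, bit 16 = 0. No

No


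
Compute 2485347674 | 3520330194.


0b10010100001000110110010101011010 | 0b11010001110100111111100111010010 = 0b11010101111100111111110111011010 = 3589537242

3589537242


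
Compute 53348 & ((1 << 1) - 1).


53348 & 1 = 0

0


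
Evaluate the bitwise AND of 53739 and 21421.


0b1101000111101011 & 0b101001110101101 = 0b101000110101001 = 20905

20905


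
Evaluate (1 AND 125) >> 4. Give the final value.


Step 1: 1 & 125 = 1
Step 2: 1 >> 4 = 0

0


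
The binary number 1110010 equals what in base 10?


1110010 in decimal = 114

114


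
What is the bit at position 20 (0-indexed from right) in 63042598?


0b11110000011111010000100110, position 20 = 0

0


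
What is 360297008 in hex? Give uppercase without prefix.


360297008 = 1579B230 hex

1579B230


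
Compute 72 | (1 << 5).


72 | (1 << 5) = 72 | 32 = 104

104


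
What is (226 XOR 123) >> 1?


Step 1: 226 ^ 123 = 153
Step 2: 153 >> 1 = 76

76


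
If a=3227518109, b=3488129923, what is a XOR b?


3227518109 ^ 3488129923 = 260613918

260613918


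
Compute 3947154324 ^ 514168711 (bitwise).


0b11101011010001001100101110010100 ^ 0b11110101001011001011110000111 = 0b11110101111000010101110000010011 = 4125187091

4125187091


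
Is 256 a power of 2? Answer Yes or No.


0b100000000. Only one bit set => Yes

Yes


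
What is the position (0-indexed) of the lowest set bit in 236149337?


0b1110000100110101101001011001. Lowest set bit at position 0

0


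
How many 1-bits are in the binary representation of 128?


0b10000000 has 1 set bits

1


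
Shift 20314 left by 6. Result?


0b100111101011010 << 6 = 0b100111101011010000000 = 1300096

1300096


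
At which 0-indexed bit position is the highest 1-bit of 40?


0b101000. Highest set bit at position 5

5


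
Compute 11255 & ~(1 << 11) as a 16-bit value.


11255 & ~(1 << 11) = 9207

9207


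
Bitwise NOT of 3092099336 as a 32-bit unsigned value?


~0b10111000010011011011000100001000 = 0b1000111101100100100111011110111 = 1202867959 (32-bit unsigned)

1202867959


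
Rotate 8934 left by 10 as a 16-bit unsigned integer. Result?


Rotate 0b10001011100110 left by 10 (16-bit) = 0b1001100010001011 = 39051

39051


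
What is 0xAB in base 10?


AB hex = 171 decimal

171


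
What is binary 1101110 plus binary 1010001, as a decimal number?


1101110 + 1010001 = 10111111 = 191

191


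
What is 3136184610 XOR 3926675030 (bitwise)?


0b10111010111011100110000100100010 ^ 0b11101010000011000100111001010110 = 0b1010000111000100010111101110100 = 1357000564

1357000564


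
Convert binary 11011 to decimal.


11011 in decimal = 27

27


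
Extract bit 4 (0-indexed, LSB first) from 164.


0b10100100, position 4 = 0

0


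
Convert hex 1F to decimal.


1F hex = 31 decimal

31


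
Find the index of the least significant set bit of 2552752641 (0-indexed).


0b10011000001001111110101000000001. Lowest set bit at position 0

0


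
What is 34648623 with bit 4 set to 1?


34648623 | (1 << 4) = 34648623 | 16 = 34648639

34648639


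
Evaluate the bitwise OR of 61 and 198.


0b111101 | 0b11000110 = 0b11111111 = 255

255


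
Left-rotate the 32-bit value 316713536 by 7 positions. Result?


Rotate 0b10010111000001010101001000000 left by 7 (32-bit) = 0b1110000010101010010000000001001 = 1884626953

1884626953


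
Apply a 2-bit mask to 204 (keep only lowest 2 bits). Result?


204 & 3 = 0

0


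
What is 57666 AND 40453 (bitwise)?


0b1110000101000010 & 0b1001111000000101 = 0b1000000000000000 = 32768

32768


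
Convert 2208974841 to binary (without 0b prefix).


2208974841 = 10000011101010100100011111111001 in binary

10000011101010100100011111111001


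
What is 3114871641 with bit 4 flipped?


3114871641 ^ (1 << 4) = 3114871641 ^ 16 = 3114871625

3114871625


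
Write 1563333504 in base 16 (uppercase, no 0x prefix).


1563333504 = 5D2E9380 hex

5D2E9380


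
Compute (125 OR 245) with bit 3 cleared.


Step 1: 125 | 245 = 253
Step 2: 253 & ~(1 << 3) = 245

245


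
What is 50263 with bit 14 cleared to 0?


50263 & ~(1 << 14) = 33879

33879


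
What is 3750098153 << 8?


0b11011111100001011111010011101001 << 8 = 0b1101111110000101111101001110100100000000 = 960025127168

960025127168


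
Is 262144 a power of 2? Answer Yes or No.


0b1000000000000000000. Only one bit set => Yes

Yes


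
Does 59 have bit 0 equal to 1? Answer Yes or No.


0b111011, bit 0 = 1. Yes

Yes


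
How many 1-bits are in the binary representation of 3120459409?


0b10111001111111100110111010010001 has 20 set bits

20


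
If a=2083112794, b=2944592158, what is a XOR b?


2083112794 ^ 2944592158 = 3551211076

3551211076


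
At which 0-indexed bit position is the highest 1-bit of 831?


0b1100111111. Highest set bit at position 9

9


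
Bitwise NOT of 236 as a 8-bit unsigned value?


~0b11101100 = 0b10011 = 19 (8-bit unsigned)

19


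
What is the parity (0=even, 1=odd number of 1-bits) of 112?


0b1110000 has 3 ones => parity 1

1


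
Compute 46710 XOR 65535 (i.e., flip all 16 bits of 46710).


46710 ^ 65535 = 18825

18825


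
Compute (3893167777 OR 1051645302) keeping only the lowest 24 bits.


Step 1: 3893167777 | 1051645302 = 4272936951
Step 2: 4272936951 & 16777215 = 11524087

11524087


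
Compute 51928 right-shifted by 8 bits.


0b1100101011011000 >> 8 = 0b11001010 = 202

202


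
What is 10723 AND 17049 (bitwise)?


0b10100111100011 & 0b100001010011001 = 0b10000001 = 129

129


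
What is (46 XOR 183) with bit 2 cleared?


Step 1: 46 ^ 183 = 153
Step 2: 153 & ~(1 << 2) = 153

153


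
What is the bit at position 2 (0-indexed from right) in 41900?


0b1010001110101100, position 2 = 1

1


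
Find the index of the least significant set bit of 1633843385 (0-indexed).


0b1100001011000100111100010111001. Lowest set bit at position 0

0


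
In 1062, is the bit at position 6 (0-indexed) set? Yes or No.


0b10000100110, bit 6 = 0. No

No


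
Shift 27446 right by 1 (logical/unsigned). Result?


0b110101100110110 >> 1 = 0b11010110011011 = 13723

13723


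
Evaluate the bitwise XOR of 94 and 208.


0b1011110 ^ 0b11010000 = 0b10001110 = 142

142


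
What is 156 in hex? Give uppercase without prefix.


156 = 9C hex

9C


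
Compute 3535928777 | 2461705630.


0b11010010110000011111110111001001 | 0b10010010101110101010010110011110 = 0b11010010111110111111110111011111 = 3539729887

3539729887


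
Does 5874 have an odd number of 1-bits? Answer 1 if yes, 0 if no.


0b1011011110010 has 8 ones => parity 0

0


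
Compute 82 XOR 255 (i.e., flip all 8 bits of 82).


82 ^ 255 = 173

173


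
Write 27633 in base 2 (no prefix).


27633 = 110101111110001 in binary

110101111110001


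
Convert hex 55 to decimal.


55 hex = 85 decimal

85


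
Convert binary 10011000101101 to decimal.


10011000101101 in decimal = 9773

9773


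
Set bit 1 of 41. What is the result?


41 | (1 << 1) = 41 | 2 = 43

43


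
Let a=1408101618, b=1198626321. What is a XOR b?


1408101618 ^ 1198626321 = 345799395

345799395


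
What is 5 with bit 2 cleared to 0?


5 & ~(1 << 2) = 1

1


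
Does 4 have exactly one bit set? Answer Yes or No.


0b100. Only one bit set => Yes

Yes


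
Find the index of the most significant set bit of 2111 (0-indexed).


0b100000111111. Highest set bit at position 11

11


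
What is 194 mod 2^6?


194 & 63 = 2

2


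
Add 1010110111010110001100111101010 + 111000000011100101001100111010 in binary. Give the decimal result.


1010110111010110001100111101010 + 111000000011100101001100111010 = 10001110111110010110110100100100 = 2398711076

2398711076


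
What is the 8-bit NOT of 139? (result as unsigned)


~0b10001011 = 0b1110100 = 116 (8-bit unsigned)

116


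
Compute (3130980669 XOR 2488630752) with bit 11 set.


Step 1: 3130980669 ^ 2488630752 = 785089757
Step 2: 785089757 | (1 << 11) = 785089757 | 2048 = 785091805

785091805


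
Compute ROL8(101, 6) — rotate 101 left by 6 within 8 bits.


Rotate 0b1100101 left by 6 (8-bit) = 0b1011001 = 89

89


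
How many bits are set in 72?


0b1001000 has 2 set bits

2


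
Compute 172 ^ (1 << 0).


172 ^ (1 << 0) = 172 ^ 1 = 173

173


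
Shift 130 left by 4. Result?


0b10000010 << 4 = 0b100000100000 = 2080

2080


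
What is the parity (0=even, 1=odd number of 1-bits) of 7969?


0b1111100100001 has 7 ones => parity 1

1


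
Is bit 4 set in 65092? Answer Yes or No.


0b1111111001000100, bit 4 = 0. No

No


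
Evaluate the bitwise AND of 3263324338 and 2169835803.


0b11000010100000100110000010110010 & 0b10000001010101010001000100011011 = 0b10000000000000000000000000010010 = 2147483666

2147483666


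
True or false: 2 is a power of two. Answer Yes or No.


0b10. Only one bit set => Yes

Yes


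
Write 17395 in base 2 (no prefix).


17395 = 100001111110011 in binary

100001111110011


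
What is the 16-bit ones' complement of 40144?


40144 ^ 65535 = 25391

25391


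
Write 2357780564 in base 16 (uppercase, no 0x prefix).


2357780564 = 8C88E054 hex

8C88E054


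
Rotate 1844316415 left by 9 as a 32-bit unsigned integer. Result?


Rotate 0b1101101111011100000100011111111 left by 9 (32-bit) = 0b11011100000100011111111011011011 = 3692166875

3692166875


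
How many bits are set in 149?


0b10010101 has 4 set bits

4


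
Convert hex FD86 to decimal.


FD86 hex = 64902 decimal

64902


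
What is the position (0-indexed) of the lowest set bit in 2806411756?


0b10100111010001100111000111101100. Lowest set bit at position 2

2


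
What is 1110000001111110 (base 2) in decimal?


1110000001111110 in decimal = 57470

57470


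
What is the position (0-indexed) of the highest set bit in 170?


0b10101010. Highest set bit at position 7

7


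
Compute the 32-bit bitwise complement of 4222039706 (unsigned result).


~0b11111011101001110011011010011010 = 0b100010110001100100101100101 = 72927589 (32-bit unsigned)

72927589


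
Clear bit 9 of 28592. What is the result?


28592 & ~(1 << 9) = 28080

28080


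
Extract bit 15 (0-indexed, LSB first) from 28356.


0b110111011000100, position 15 = 0

0


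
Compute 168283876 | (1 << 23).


168283876 | (1 << 23) = 168283876 | 8388608 = 176672484

176672484


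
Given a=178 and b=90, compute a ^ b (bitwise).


178 ^ 90 = 232

232


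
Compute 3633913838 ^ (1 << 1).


3633913838 ^ (1 << 1) = 3633913838 ^ 2 = 3633913836

3633913836


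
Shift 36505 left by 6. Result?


0b1000111010011001 << 6 = 0b1000111010011001000000 = 2336320

2336320


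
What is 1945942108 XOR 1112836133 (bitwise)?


0b1110011111111001011100001011100 ^ 0b1000010010101001000100000100101 = 0b110001101010000011000001111001 = 833106041

833106041


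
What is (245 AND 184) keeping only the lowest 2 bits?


Step 1: 245 & 184 = 176
Step 2: 176 & 3 = 0

0


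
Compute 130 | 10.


0b10000010 | 0b1010 = 0b10001010 = 138

138


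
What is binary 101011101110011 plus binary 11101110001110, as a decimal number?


101011101110011 + 11101110001110 = 1001001100000001 = 37633

37633


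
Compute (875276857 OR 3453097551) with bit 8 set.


Step 1: 875276857 | 3453097551 = 4261133951
Step 2: 4261133951 | (1 << 8) = 4261133951 | 256 = 4261134207

4261134207


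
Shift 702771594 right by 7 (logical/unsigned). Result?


0b101001111000110111000110001010 >> 7 = 0b10100111100011011100011 = 5490403

5490403


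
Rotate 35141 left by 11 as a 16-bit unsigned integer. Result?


Rotate 0b1000100101000101 left by 11 (16-bit) = 0b10110001001010 = 11338

11338


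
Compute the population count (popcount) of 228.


0b11100100 has 4 set bits

4


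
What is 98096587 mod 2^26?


98096587 & 67108863 = 30987723

30987723


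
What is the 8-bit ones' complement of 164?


164 ^ 255 = 91

91


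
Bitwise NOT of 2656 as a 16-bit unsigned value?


~0b101001100000 = 0b1111010110011111 = 62879 (16-bit unsigned)

62879


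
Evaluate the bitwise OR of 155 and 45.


0b10011011 | 0b101101 = 0b10111111 = 191

191


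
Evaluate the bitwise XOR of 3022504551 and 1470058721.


0b10110100001001111100001001100111 ^ 0b1010111100111110101000011100001 = 0b11100011101110001001001010000110 = 3820524166

3820524166


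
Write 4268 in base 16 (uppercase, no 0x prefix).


4268 = 10AC hex

10AC


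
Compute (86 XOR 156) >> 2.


Step 1: 86 ^ 156 = 202
Step 2: 202 >> 2 = 50

50


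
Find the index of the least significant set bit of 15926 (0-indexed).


0b11111000110110. Lowest set bit at position 1

1


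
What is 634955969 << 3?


0b100101110110001010100011000001 << 3 = 0b100101110110001010100011000001000 = 5079647752

5079647752


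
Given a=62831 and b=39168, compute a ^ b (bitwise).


62831 ^ 39168 = 27759

27759


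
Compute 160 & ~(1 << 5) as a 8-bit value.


160 & ~(1 << 5) = 128

128


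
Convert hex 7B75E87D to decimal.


7B75E87D hex = 2071324797 decimal

2071324797


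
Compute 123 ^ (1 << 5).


123 ^ (1 << 5) = 123 ^ 32 = 91

91


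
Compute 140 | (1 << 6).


140 | (1 << 6) = 140 | 64 = 204

204


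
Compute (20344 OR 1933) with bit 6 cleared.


Step 1: 20344 | 1933 = 20477
Step 2: 20477 & ~(1 << 6) = 20413

20413


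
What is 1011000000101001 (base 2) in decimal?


1011000000101001 in decimal = 45097

45097


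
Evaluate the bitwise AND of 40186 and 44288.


0b1001110011111010 & 0b1010110100000000 = 0b1000110000000000 = 35840

35840


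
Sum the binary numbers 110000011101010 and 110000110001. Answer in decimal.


110000011101010 + 110000110001 = 110110100011011 = 27931

27931


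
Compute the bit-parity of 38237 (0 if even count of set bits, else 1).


0b1001010101011101 has 9 ones => parity 1

1


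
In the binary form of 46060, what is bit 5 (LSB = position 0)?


0b1011001111101100, position 5 = 1

1


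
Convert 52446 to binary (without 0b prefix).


52446 = 1100110011011110 in binary

1100110011011110


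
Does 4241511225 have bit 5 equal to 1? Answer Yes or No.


0b11111100110100000101001100111001, bit 5 = 1. Yes

Yes


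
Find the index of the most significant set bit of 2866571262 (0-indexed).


0b10101010110111000110011111111110. Highest set bit at position 31

31


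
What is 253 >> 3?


0b11111101 >> 3 = 0b11111 = 31

31


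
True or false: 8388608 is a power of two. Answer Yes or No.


0b100000000000000000000000. Only one bit set => Yes

Yes


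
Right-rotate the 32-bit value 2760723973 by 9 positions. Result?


Rotate 0b10100100100011010100111000000101 right by 9 (32-bit) = 0b10110100100100011010100111 = 47335079

47335079


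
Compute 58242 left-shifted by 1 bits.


0b1110001110000010 << 1 = 0b11100011100000100 = 116484

116484


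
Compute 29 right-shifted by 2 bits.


0b11101 >> 2 = 0b111 = 7

7


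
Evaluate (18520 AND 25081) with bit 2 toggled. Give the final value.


Step 1: 18520 & 25081 = 16472
Step 2: 16472 ^ (1 << 2) = 16472 ^ 4 = 16476

16476


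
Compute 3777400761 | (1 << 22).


3777400761 | (1 << 22) = 3777400761 | 4194304 = 3781595065

3781595065


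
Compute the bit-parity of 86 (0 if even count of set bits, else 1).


0b1010110 has 4 ones => parity 0

0


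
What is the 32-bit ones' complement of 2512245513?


2512245513 ^ 4294967295 = 1782721782

1782721782


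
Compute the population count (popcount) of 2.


0b10 has 1 set bits

1


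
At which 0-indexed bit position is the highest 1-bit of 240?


0b11110000. Highest set bit at position 7

7


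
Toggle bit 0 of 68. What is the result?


68 ^ (1 << 0) = 68 ^ 1 = 69

69


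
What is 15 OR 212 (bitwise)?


0b1111 | 0b11010100 = 0b11011111 = 223

223


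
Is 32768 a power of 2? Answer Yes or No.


0b1000000000000000. Only one bit set => Yes

Yes


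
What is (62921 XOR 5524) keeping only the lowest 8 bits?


Step 1: 62921 ^ 5524 = 57437
Step 2: 57437 & 255 = 93

93


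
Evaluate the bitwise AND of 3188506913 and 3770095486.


0b10111110000011001100000100100001 & 0b11100000101101110001011101111110 = 0b10100000000001000000000100100000 = 2684616992

2684616992


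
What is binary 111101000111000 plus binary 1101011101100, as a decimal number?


111101000111000 + 1101011101100 = 1001010100100100 = 38180

38180


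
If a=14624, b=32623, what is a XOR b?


14624 ^ 32623 = 17999

17999


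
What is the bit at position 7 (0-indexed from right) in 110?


0b1101110, position 7 = 0

0


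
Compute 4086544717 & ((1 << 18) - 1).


4086544717 & 262143 = 244045

244045


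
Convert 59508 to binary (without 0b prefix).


59508 = 1110100001110100 in binary

1110100001110100


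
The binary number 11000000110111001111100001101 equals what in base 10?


11000000110111001111100001101 in decimal = 404463373

404463373


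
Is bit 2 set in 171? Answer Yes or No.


0b10101011, bit 2 = 0. No

No


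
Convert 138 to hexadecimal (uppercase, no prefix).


138 = 8A hex

8A


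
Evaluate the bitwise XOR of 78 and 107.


0b1001110 ^ 0b1101011 = 0b100101 = 37

37


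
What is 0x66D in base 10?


66D hex = 1645 decimal

1645


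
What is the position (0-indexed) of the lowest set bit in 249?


0b11111001. Lowest set bit at position 0

0


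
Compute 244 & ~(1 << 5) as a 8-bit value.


244 & ~(1 << 5) = 212

212


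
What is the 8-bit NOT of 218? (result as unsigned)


~0b11011010 = 0b100101 = 37 (8-bit unsigned)

37


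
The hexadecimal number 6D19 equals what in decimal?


6D19 hex = 27929 decimal

27929


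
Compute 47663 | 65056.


0b1011101000101111 | 0b1111111000100000 = 0b1111111000101111 = 65071

65071


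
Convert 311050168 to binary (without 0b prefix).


311050168 = 10010100010100011111110111000 in binary

10010100010100011111110111000


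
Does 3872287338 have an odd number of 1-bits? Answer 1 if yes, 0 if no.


0b11100110110011100110101001101010 has 18 ones => parity 0

0


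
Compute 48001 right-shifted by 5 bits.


0b1011101110000001 >> 5 = 0b10111011100 = 1500

1500


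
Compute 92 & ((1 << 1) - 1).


92 & 1 = 0

0


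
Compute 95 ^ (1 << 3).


95 ^ (1 << 3) = 95 ^ 8 = 87

87


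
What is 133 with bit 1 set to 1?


133 | (1 << 1) = 133 | 2 = 135

135


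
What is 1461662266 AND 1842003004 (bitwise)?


0b1010111000111110011001000111010 & 0b1101101110010101011110000111100 = 0b1000101000010100011000000111000 = 1158295608

1158295608


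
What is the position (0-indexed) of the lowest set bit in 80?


0b1010000. Lowest set bit at position 4

4


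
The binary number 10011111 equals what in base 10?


10011111 in decimal = 159

159


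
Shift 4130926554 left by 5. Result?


0b11110110001110001110111111011010 << 5 = 0b1111011000111000111011111101101000000 = 132189649728

132189649728


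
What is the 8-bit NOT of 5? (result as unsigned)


~0b101 = 0b11111010 = 250 (8-bit unsigned)

250


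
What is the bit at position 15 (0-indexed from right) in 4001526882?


0b11101110100000100111010001100010, position 15 = 0

0


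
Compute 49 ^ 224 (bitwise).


0b110001 ^ 0b11100000 = 0b11010001 = 209

209


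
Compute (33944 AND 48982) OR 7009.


Step 1: 33944 & 48982 = 33808
Step 2: 33808 | 7009 = 40817

40817


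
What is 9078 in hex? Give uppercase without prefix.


9078 = 2376 hex

2376


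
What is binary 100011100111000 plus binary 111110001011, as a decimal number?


100011100111000 + 111110001011 = 101011011000011 = 22211

22211


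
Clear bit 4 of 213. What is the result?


213 & ~(1 << 4) = 197

197


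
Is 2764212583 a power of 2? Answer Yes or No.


0b10100100110000101000100101100111. Multiple bits set => No

No


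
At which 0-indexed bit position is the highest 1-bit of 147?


0b10010011. Highest set bit at position 7

7


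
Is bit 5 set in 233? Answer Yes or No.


0b11101001, bit 5 = 1. Yes

Yes


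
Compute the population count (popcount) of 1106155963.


0b1000001111011101001100110111011 has 18 set bits

18


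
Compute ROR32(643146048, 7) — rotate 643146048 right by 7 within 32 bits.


Rotate 0b100110010101011010000101000000 right by 7 (32-bit) = 0b10000000010011001010101101000010 = 2152508226

2152508226


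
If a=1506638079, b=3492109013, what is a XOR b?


1506638079 ^ 3492109013 = 2313691690

2313691690


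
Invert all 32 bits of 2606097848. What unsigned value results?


2606097848 ^ 4294967295 = 1688869447

1688869447


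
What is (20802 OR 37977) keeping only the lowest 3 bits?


Step 1: 20802 | 37977 = 54619
Step 2: 54619 & 7 = 3

3


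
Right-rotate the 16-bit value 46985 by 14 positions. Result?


Rotate 0b1011011110001001 right by 14 (16-bit) = 0b1101111000100110 = 56870

56870


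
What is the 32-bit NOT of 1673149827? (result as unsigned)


~0b1100011101110100011110110000011 = 0b10011100010001011100001001111100 = 2621817468 (32-bit unsigned)

2621817468


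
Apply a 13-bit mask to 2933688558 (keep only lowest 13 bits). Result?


2933688558 & 8191 = 2286

2286


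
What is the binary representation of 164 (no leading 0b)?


164 = 10100100 in binary

10100100


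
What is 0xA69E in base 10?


A69E hex = 42654 decimal

42654


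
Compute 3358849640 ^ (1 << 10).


3358849640 ^ (1 << 10) = 3358849640 ^ 1024 = 3358850664

3358850664


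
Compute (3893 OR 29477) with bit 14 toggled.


Step 1: 3893 | 29477 = 32565
Step 2: 32565 ^ (1 << 14) = 32565 ^ 16384 = 16181

16181


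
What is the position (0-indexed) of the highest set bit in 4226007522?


0b11111011111000111100000111100010. Highest set bit at position 31

31


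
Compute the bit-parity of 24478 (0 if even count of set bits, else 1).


0b101111110011110 has 11 ones => parity 1

1


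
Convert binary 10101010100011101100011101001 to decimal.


10101010100011101100011101001 in decimal = 357685481

357685481
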